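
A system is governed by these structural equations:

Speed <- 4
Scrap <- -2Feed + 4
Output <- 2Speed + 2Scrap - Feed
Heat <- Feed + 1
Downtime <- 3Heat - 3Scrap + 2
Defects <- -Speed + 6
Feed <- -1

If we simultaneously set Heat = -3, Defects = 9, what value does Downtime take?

Under do(Heat = -3, Defects = 9), each intervened variable's structural equation is replaced by its fixed value.
Scrap = -2Feed + 4  [with Feed=-1]  = 6
Downtime = 3Heat - 3Scrap + 2  [with Heat=-3, Scrap=6]  = -25

-25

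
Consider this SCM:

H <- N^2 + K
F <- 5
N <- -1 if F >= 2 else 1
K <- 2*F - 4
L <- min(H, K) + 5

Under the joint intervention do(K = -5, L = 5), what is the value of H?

-4

The joint intervention fixes K = -5, L = 5, removing each variable's own equation.
N = -1 if F >= 2 else 1  [with F=5]  = -1
H = N^2 + K  [with N=-1, K=-5]  = -4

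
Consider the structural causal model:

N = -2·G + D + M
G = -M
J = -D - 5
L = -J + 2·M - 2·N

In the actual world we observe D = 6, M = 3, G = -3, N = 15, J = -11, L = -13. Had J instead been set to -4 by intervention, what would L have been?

-20

The intervention breaks the incoming arrows to J: J = -D - 5 no longer applies, and J = -4.
G = -M  [with M=3]  = -3
N = -2·G + D + M  [with G=-3, D=6, M=3]  = 15
L = -J + 2·M - 2·N  [with J=-4, M=3, N=15]  = -20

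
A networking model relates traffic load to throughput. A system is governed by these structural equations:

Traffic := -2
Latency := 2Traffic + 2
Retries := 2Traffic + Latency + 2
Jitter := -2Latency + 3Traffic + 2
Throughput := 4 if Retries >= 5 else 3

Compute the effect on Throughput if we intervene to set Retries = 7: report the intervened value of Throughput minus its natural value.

1

do(Retries=7) replaces the equation Retries := 2Traffic + Latency + 2 with the constant Retries = 7.
Throughput = 4 if Retries >= 5 else 3  [with Retries=7]  = 4
Without intervention: Latency = 2Traffic + 2  [with Traffic=-2]  = -2; Retries = 2Traffic + Latency + 2  [with Traffic=-2, Latency=-2]  = -4; Throughput = 4 if Retries >= 5 else 3  [with Retries=-4]  = 3.
Change = 4 − 3 = 1.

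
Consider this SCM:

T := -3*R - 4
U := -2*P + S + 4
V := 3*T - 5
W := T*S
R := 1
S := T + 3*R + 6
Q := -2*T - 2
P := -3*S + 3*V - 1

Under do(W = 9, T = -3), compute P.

Under do(W = 9, T = -3), each intervened variable's structural equation is replaced by its fixed value.
S = T + 3*R + 6  [with T=-3, R=1]  = 6
V = 3*T - 5  [with T=-3]  = -14
P = -3*S + 3*V - 1  [with S=6, V=-14]  = -61

-61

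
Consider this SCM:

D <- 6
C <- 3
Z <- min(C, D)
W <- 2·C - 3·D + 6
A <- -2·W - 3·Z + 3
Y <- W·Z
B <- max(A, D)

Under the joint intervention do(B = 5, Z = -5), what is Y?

30

Setting B = 5, Z = -5 by intervention discards those variables' equations.
W = 2·C - 3·D + 6  [with C=3, D=6]  = -6
Y = W·Z  [with W=-6, Z=-5]  = 30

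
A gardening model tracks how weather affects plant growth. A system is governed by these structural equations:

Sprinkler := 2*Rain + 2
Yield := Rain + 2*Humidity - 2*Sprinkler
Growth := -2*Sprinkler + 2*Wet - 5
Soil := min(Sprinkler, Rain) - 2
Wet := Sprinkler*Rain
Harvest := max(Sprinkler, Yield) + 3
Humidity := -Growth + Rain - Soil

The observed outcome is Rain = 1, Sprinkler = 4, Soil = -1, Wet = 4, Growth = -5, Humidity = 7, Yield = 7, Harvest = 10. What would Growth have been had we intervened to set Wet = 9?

Intervening sets Wet = 9 and removes its equation (Wet := Sprinkler*Rain).
Sprinkler = 2*Rain + 2  [with Rain=1]  = 4
Growth = -2*Sprinkler + 2*Wet - 5  [with Sprinkler=4, Wet=9]  = 5

5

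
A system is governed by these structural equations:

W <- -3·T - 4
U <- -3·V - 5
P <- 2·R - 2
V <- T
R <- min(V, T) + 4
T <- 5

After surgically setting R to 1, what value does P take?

The intervention breaks the incoming arrows to R: R <- min(V, T) + 4 no longer applies, and R = 1.
P = 2·R - 2  [with R=1]  = 0

0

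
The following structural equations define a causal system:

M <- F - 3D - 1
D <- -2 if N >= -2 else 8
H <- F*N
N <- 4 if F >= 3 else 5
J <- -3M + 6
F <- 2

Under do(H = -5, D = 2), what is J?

Under do(H = -5, D = 2), each intervened variable's structural equation is replaced by its fixed value.
M = F - 3D - 1  [with F=2, D=2]  = -5
J = -3M + 6  [with M=-5]  = 21

21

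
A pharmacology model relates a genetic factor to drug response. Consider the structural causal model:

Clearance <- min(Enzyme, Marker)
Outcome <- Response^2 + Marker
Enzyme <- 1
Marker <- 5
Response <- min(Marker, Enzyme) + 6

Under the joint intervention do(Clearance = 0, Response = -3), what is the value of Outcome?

14

The joint intervention fixes Clearance = 0, Response = -3, removing each variable's own equation.
Outcome = Response^2 + Marker  [with Response=-3, Marker=5]  = 14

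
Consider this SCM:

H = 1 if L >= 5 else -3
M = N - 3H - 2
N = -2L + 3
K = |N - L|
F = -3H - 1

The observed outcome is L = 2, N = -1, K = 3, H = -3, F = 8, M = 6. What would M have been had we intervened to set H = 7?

Under do(H=7), the mechanism H = 1 if L >= 5 else -3 is discarded; H is fixed at 7.
N = -2L + 3  [with L=2]  = -1
M = N - 3H - 2  [with N=-1, H=7]  = -24

-24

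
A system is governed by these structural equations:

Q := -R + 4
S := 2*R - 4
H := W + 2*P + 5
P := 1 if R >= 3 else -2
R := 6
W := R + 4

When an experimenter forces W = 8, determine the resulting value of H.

do(W=8) replaces the equation W := R + 4 with the constant W = 8.
P = 1 if R >= 3 else -2  [with R=6]  = 1
H = W + 2*P + 5  [with W=8, P=1]  = 15

15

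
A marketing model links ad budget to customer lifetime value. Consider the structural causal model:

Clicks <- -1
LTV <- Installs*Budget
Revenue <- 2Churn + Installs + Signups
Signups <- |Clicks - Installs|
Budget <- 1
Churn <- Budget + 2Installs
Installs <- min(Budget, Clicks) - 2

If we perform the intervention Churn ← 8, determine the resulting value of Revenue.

The intervention breaks the incoming arrows to Churn: Churn <- Budget + 2Installs no longer applies, and Churn = 8.
Installs = min(Budget, Clicks) - 2  [with Budget=1, Clicks=-1]  = -3
Signups = |Clicks - Installs|  [with Clicks=-1, Installs=-3]  = 2
Revenue = 2Churn + Installs + Signups  [with Churn=8, Installs=-3, Signups=2]  = 15

15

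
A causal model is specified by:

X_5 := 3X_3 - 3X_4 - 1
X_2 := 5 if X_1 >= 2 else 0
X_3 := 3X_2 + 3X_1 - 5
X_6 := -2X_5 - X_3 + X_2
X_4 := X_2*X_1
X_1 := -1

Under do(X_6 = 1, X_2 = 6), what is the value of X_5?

47

The joint intervention fixes X_6 = 1, X_2 = 6, removing each variable's own equation.
X_3 = 3X_2 + 3X_1 - 5  [with X_2=6, X_1=-1]  = 10
X_4 = X_2*X_1  [with X_2=6, X_1=-1]  = -6
X_5 = 3X_3 - 3X_4 - 1  [with X_3=10, X_4=-6]  = 47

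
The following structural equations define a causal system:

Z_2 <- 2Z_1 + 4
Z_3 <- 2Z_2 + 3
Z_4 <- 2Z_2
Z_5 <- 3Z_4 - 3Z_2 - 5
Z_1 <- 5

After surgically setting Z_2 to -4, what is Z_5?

do(Z_2=-4) replaces the equation Z_2 <- 2Z_1 + 4 with the constant Z_2 = -4.
Z_4 = 2Z_2  [with Z_2=-4]  = -8
Z_5 = 3Z_4 - 3Z_2 - 5  [with Z_4=-8, Z_2=-4]  = -17

-17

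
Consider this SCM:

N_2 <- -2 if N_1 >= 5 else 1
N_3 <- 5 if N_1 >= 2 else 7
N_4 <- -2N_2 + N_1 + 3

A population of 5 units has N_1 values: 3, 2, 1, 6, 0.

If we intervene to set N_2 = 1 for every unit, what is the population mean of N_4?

do(N_2=1) breaks N_2's dependence on N_1. With N_2=1 fixed, N_4 across the units is 4, 3, 2, 7, 1, mean 3.4.

3.4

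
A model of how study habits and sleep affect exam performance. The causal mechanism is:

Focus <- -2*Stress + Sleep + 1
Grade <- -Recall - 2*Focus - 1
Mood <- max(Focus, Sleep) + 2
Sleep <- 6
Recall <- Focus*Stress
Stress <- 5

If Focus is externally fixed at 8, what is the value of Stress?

5

Under do(Focus=8), the mechanism Focus <- -2*Stress + Sleep + 1 is discarded; Focus is fixed at 8.
Since Stress is not a descendant of the intervened variable, it is unaffected.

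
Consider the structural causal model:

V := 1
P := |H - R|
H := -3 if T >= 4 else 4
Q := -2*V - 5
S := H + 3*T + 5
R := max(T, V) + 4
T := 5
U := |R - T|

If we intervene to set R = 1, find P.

Intervening sets R = 1 and removes its equation (R := max(T, V) + 4).
H = -3 if T >= 4 else 4  [with T=5]  = -3
P = |H - R|  [with H=-3, R=1]  = 4

4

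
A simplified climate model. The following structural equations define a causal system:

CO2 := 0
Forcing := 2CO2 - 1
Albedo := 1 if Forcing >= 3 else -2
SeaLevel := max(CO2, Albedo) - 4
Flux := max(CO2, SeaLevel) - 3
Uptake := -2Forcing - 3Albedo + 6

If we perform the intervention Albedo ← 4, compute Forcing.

-1

Under do(Albedo=4), the mechanism Albedo := 1 if Forcing >= 3 else -2 is discarded; Albedo is fixed at 4.
Since Forcing is not a descendant of the intervened variable, it is unaffected.
Forcing = 2CO2 - 1  [with CO2=0]  = -1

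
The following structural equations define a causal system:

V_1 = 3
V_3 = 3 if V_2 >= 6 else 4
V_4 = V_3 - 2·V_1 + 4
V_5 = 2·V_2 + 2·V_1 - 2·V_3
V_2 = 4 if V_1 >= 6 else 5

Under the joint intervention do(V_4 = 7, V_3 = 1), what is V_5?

14

The joint intervention fixes V_4 = 7, V_3 = 1, removing each variable's own equation.
V_2 = 4 if V_1 >= 6 else 5  [with V_1=3]  = 5
V_5 = 2·V_2 + 2·V_1 - 2·V_3  [with V_2=5, V_1=3, V_3=1]  = 14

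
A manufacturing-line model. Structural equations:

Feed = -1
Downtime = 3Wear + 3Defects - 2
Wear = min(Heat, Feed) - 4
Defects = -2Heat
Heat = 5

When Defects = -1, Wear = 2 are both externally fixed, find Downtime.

1

The joint intervention fixes Defects = -1, Wear = 2, removing each variable's own equation.
Downtime = 3Wear + 3Defects - 2  [with Wear=2, Defects=-1]  = 1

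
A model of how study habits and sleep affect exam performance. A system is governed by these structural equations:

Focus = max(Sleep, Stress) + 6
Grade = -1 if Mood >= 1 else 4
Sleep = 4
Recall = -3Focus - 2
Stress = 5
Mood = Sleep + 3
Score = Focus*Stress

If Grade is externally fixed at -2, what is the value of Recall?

-35

Intervening sets Grade = -2 and removes its equation (Grade = -1 if Mood >= 1 else 4).
Since Recall is not a descendant of the intervened variable, it is unaffected.
Focus = max(Sleep, Stress) + 6  [with Sleep=4, Stress=5]  = 11
Recall = -3Focus - 2  [with Focus=11]  = -35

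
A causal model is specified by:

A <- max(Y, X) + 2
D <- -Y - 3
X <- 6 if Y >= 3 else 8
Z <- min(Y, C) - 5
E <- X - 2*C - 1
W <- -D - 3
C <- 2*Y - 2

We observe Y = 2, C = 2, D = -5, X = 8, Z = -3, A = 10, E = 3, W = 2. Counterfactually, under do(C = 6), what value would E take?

Under do(C=6), the mechanism C <- 2*Y - 2 is discarded; C is fixed at 6.
X = 6 if Y >= 3 else 8  [with Y=2]  = 8
E = X - 2*C - 1  [with X=8, C=6]  = -5

-5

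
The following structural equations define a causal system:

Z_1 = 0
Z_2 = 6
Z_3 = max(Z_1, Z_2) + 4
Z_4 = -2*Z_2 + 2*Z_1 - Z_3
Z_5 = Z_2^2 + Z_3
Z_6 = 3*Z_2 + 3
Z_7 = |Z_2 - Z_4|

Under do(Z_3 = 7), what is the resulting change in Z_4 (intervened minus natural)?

3

The intervention breaks the incoming arrows to Z_3: Z_3 = max(Z_1, Z_2) + 4 no longer applies, and Z_3 = 7.
Z_4 = -2*Z_2 + 2*Z_1 - Z_3  [with Z_2=6, Z_1=0, Z_3=7]  = -19
Without intervention: Z_3 = max(Z_1, Z_2) + 4  [with Z_1=0, Z_2=6]  = 10; Z_4 = -2*Z_2 + 2*Z_1 - Z_3  [with Z_2=6, Z_1=0, Z_3=10]  = -22.
Change = -19 − (-22) = 3.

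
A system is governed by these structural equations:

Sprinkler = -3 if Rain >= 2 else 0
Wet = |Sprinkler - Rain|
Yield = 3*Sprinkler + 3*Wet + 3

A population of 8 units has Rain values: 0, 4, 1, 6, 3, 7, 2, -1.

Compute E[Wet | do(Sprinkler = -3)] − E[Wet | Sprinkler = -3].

Under do(Sprinkler=-3), Sprinkler's equation is replaced by Sprinkler=-3 for every unit. Per-unit Wet: 3, 7, 4, 9, 6, 10, 5, 2. Mean = 5.75.
Observing Sprinkler=-3 restricts to units where Sprinkler's equation naturally yields -3: Rain ∈ {4, 6, 3, 7, 2}. In that subpopulation Wet = 7, 9, 6, 10, 5, mean 7.4.
Difference = 5.75 − 7.4 = -1.65.

-1.65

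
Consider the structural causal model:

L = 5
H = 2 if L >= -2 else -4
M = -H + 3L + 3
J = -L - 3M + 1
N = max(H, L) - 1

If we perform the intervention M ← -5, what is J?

The intervention breaks the incoming arrows to M: M = -H + 3L + 3 no longer applies, and M = -5.
J = -L - 3M + 1  [with L=5, M=-5]  = 11

11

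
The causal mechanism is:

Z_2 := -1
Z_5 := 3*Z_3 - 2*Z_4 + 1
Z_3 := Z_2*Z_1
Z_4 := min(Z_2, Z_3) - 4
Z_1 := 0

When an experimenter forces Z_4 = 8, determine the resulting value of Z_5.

-15

Intervening sets Z_4 = 8 and removes its equation (Z_4 := min(Z_2, Z_3) - 4).
Z_3 = Z_2*Z_1  [with Z_2=-1, Z_1=0]  = 0
Z_5 = 3*Z_3 - 2*Z_4 + 1  [with Z_3=0, Z_4=8]  = -15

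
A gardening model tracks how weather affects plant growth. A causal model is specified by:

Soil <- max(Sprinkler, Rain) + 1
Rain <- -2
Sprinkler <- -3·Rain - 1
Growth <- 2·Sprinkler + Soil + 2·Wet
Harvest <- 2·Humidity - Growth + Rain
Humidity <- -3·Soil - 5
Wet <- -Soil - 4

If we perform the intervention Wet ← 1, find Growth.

Intervening sets Wet = 1 and removes its equation (Wet <- -Soil - 4).
Sprinkler = -3·Rain - 1  [with Rain=-2]  = 5
Soil = max(Sprinkler, Rain) + 1  [with Sprinkler=5, Rain=-2]  = 6
Growth = 2·Sprinkler + Soil + 2·Wet  [with Sprinkler=5, Soil=6, Wet=1]  = 18

18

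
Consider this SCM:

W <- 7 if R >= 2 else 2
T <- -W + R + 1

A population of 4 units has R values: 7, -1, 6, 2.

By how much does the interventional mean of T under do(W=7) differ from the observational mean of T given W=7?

-1.5

Under do(W=7), W's equation is replaced by W=7 for every unit. Per-unit T: 1, -7, 0, -4. Mean = -2.5.
E[T|W=7] averages over only the 3 units with W=7 (R = 7, 6, 2): T = 1, 0, -4, mean -1.
Difference = -2.5 − (-1) = -1.5.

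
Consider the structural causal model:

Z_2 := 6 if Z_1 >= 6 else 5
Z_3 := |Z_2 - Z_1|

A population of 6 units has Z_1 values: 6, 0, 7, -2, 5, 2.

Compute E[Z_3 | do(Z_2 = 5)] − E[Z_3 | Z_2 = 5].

-0.75

The intervention sets Z_2=5 in all 6 units regardless of Z_1. Recomputing Z_3 per unit gives 1, 5, 2, 7, 0, 3; average 3.
Observing Z_2=5 restricts to units where Z_2's equation naturally yields 5: Z_1 ∈ {0, -2, 5, 2}. In that subpopulation Z_3 = 5, 7, 0, 3, mean 3.75.
Difference = 3 − 3.75 = -0.75.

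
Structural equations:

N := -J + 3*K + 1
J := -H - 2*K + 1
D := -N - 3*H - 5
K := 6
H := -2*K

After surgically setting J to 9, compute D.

do(J=9) replaces the equation J := -H - 2*K + 1 with the constant J = 9.
H = -2*K  [with K=6]  = -12
N = -J + 3*K + 1  [with J=9, K=6]  = 10
D = -N - 3*H - 5  [with N=10, H=-12]  = 21

21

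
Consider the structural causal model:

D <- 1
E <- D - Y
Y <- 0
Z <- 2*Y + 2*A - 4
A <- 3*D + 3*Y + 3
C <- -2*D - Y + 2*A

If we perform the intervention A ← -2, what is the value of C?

The intervention breaks the incoming arrows to A: A <- 3*D + 3*Y + 3 no longer applies, and A = -2.
C = -2*D - Y + 2*A  [with D=1, Y=0, A=-2]  = -6

-6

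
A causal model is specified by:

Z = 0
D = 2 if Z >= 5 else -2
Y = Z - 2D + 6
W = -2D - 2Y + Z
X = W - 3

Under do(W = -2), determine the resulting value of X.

Intervening sets W = -2 and removes its equation (W = -2D - 2Y + Z).
X = W - 3  [with W=-2]  = -5

-5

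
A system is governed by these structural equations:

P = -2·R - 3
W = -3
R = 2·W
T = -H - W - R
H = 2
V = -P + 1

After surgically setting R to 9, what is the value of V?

22

The intervention breaks the incoming arrows to R: R = 2·W no longer applies, and R = 9.
P = -2·R - 3  [with R=9]  = -21
V = -P + 1  [with P=-21]  = 22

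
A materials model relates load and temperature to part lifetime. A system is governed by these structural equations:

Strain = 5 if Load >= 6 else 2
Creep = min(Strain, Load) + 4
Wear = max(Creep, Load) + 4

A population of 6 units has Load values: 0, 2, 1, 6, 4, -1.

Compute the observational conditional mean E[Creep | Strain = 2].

4.8

Conditioning on Strain=2 selects the 5 unit(s) with Load ∈ {0, 2, 1, 4, -1}. Their Creep values: 4, 6, 5, 6, 3. Mean = 4.8.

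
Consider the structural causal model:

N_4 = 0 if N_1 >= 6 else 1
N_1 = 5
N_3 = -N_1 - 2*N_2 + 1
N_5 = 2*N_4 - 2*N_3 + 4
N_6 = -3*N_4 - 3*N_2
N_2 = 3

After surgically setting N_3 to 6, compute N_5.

do(N_3=6) replaces the equation N_3 = -N_1 - 2*N_2 + 1 with the constant N_3 = 6.
N_4 = 0 if N_1 >= 6 else 1  [with N_1=5]  = 1
N_5 = 2*N_4 - 2*N_3 + 4  [with N_4=1, N_3=6]  = -6

-6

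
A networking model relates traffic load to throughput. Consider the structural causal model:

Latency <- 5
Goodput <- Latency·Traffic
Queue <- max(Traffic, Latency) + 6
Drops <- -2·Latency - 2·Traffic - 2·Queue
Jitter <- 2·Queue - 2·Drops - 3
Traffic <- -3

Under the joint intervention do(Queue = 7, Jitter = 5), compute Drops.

-18

The joint intervention fixes Queue = 7, Jitter = 5, removing each variable's own equation.
Drops = -2·Latency - 2·Traffic - 2·Queue  [with Latency=5, Traffic=-3, Queue=7]  = -18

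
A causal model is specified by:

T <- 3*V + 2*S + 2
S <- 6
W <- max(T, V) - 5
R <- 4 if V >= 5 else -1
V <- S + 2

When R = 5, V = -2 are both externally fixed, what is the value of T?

8

Setting R = 5, V = -2 by intervention discards those variables' equations.
T = 3*V + 2*S + 2  [with V=-2, S=6]  = 8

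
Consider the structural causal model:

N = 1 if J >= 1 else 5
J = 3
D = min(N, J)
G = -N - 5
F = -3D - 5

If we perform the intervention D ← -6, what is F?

13

The intervention breaks the incoming arrows to D: D = min(N, J) no longer applies, and D = -6.
F = -3D - 5  [with D=-6]  = 13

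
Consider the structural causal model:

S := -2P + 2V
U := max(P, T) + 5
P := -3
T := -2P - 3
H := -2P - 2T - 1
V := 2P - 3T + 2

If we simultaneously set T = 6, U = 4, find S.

-38

The joint intervention fixes T = 6, U = 4, removing each variable's own equation.
V = 2P - 3T + 2  [with P=-3, T=6]  = -22
S = -2P + 2V  [with P=-3, V=-22]  = -38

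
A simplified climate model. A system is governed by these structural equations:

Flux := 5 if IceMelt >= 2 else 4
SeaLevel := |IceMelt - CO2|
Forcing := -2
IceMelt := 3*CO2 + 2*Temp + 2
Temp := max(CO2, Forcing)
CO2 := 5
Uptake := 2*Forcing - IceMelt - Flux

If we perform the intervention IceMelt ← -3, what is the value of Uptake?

-5

The intervention breaks the incoming arrows to IceMelt: IceMelt := 3*CO2 + 2*Temp + 2 no longer applies, and IceMelt = -3.
Flux = 5 if IceMelt >= 2 else 4  [with IceMelt=-3]  = 4
Uptake = 2*Forcing - IceMelt - Flux  [with Forcing=-2, IceMelt=-3, Flux=4]  = -5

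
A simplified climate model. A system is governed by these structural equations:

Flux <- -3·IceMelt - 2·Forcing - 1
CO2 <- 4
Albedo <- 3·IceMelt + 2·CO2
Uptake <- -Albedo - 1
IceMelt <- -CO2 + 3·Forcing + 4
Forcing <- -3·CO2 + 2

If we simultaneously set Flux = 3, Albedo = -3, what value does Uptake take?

Setting Flux = 3, Albedo = -3 by intervention discards those variables' equations.
Uptake = -Albedo - 1  [with Albedo=-3]  = 2

2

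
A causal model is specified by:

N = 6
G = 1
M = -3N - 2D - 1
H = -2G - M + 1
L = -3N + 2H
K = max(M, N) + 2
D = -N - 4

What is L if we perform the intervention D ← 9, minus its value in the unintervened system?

The intervention breaks the incoming arrows to D: D = -N - 4 no longer applies, and D = 9.
M = -3N - 2D - 1  [with N=6, D=9]  = -37
H = -2G - M + 1  [with G=1, M=-37]  = 36
L = -3N + 2H  [with N=6, H=36]  = 54
Without intervention: D = -N - 4  [with N=6]  = -10; M = -3N - 2D - 1  [with N=6, D=-10]  = 1; H = -2G - M + 1  [with G=1, M=1]  = -2; L = -3N + 2H  [with N=6, H=-2]  = -22.
Change = 54 − (-22) = 76.

76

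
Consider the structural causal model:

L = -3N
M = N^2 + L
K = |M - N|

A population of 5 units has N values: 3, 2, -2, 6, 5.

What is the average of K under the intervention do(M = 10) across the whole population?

7.2

Every unit gets M=10 under the intervention. K values become 7, 8, 12, 4, 5; E[K|do(M=10)] = 7.2.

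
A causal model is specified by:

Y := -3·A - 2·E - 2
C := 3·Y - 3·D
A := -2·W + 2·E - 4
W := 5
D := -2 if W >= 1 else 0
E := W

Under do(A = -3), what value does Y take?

-3

Intervening sets A = -3 and removes its equation (A := -2·W + 2·E - 4).
E = W  [with W=5]  = 5
Y = -3·A - 2·E - 2  [with A=-3, E=5]  = -3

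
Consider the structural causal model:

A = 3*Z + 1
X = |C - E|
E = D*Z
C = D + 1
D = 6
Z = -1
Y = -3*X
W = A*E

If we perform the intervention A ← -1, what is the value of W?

6

Intervening sets A = -1 and removes its equation (A = 3*Z + 1).
E = D*Z  [with D=6, Z=-1]  = -6
W = A*E  [with A=-1, E=-6]  = 6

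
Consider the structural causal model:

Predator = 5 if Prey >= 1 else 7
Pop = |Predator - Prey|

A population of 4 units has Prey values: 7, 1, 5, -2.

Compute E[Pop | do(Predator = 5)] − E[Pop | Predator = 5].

1.25

Every unit gets Predator=5 under the intervention. Pop values become 2, 4, 0, 7; E[Pop|do(Predator=5)] = 3.25.
Conditioning on Predator=5 selects the 3 unit(s) with Prey ∈ {7, 1, 5}. Their Pop values: 2, 4, 0. Mean = 2.
Difference = 3.25 − 2 = 1.25.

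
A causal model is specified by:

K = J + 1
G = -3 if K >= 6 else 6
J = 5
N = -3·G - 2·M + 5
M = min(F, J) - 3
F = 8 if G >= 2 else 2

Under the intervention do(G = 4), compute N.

The intervention breaks the incoming arrows to G: G = -3 if K >= 6 else 6 no longer applies, and G = 4.
F = 8 if G >= 2 else 2  [with G=4]  = 8
M = min(F, J) - 3  [with F=8, J=5]  = 2
N = -3·G - 2·M + 5  [with G=4, M=2]  = -11

-11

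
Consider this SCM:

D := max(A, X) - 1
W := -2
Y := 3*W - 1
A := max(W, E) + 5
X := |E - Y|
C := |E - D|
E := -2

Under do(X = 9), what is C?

10

The intervention breaks the incoming arrows to X: X := |E - Y| no longer applies, and X = 9.
A = max(W, E) + 5  [with W=-2, E=-2]  = 3
D = max(A, X) - 1  [with A=3, X=9]  = 8
C = |E - D|  [with E=-2, D=8]  = 10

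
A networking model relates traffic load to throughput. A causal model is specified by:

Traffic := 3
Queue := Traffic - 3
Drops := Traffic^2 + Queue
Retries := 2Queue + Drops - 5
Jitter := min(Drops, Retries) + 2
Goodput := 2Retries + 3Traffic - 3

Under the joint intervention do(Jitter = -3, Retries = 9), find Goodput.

24

Setting Jitter = -3, Retries = 9 by intervention discards those variables' equations.
Goodput = 2Retries + 3Traffic - 3  [with Retries=9, Traffic=3]  = 24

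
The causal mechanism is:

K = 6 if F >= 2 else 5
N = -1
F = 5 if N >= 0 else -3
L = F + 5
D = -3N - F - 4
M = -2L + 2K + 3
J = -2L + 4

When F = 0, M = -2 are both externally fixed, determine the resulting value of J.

-6

Setting F = 0, M = -2 by intervention discards those variables' equations.
L = F + 5  [with F=0]  = 5
J = -2L + 4  [with L=5]  = -6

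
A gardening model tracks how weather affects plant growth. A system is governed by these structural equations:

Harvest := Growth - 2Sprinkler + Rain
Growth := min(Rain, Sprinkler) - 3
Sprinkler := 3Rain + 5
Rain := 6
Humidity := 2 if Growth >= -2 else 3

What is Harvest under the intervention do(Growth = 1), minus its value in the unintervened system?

-2

do(Growth=1) replaces the equation Growth := min(Rain, Sprinkler) - 3 with the constant Growth = 1.
Sprinkler = 3Rain + 5  [with Rain=6]  = 23
Harvest = Growth - 2Sprinkler + Rain  [with Growth=1, Sprinkler=23, Rain=6]  = -39
Without intervention: Sprinkler = 3Rain + 5  [with Rain=6]  = 23; Growth = min(Rain, Sprinkler) - 3  [with Rain=6, Sprinkler=23]  = 3; Harvest = Growth - 2Sprinkler + Rain  [with Growth=3, Sprinkler=23, Rain=6]  = -37.
Change = -39 − (-37) = -2.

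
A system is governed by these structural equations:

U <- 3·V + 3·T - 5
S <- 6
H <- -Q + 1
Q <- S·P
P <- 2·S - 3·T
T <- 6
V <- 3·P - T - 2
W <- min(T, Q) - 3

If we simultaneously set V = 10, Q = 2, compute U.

Setting V = 10, Q = 2 by intervention discards those variables' equations.
U = 3·V + 3·T - 5  [with V=10, T=6]  = 43

43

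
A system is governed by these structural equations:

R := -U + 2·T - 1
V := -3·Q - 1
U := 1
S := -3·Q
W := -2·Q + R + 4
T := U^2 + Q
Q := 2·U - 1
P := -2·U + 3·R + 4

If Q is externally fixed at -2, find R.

-4

Under do(Q=-2), the mechanism Q := 2·U - 1 is discarded; Q is fixed at -2.
T = U^2 + Q  [with U=1, Q=-2]  = -1
R = -U + 2·T - 1  [with U=1, T=-1]  = -4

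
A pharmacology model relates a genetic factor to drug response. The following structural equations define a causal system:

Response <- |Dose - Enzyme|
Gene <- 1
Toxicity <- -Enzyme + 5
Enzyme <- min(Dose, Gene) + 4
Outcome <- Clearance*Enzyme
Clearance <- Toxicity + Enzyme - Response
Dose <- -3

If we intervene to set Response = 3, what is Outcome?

2

The intervention breaks the incoming arrows to Response: Response <- |Dose - Enzyme| no longer applies, and Response = 3.
Enzyme = min(Dose, Gene) + 4  [with Dose=-3, Gene=1]  = 1
Toxicity = -Enzyme + 5  [with Enzyme=1]  = 4
Clearance = Toxicity + Enzyme - Response  [with Toxicity=4, Enzyme=1, Response=3]  = 2
Outcome = Clearance*Enzyme  [with Clearance=2, Enzyme=1]  = 2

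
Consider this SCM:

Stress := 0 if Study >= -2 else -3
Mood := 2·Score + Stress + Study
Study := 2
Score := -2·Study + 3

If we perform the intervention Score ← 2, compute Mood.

The intervention breaks the incoming arrows to Score: Score := -2·Study + 3 no longer applies, and Score = 2.
Stress = 0 if Study >= -2 else -3  [with Study=2]  = 0
Mood = 2·Score + Stress + Study  [with Score=2, Stress=0, Study=2]  = 6

6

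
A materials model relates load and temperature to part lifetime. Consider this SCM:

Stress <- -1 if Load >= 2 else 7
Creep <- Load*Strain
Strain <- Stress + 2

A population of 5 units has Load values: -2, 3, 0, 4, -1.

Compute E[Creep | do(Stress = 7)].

7.2

The intervention sets Stress=7 in all 5 units regardless of Load. Recomputing Creep per unit gives -18, 27, 0, 36, -9; average 7.2.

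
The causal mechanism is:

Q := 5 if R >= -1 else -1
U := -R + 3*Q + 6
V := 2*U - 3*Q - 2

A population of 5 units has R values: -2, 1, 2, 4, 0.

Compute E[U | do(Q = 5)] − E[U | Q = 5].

0.75

do(Q=5) breaks Q's dependence on R. With Q=5 fixed, U across the units is 23, 20, 19, 17, 21, mean 20.
E[U|Q=5] averages over only the 4 units with Q=5 (R = 1, 2, 4, 0): U = 20, 19, 17, 21, mean 19.25.
Difference = 20 − 19.25 = 0.75.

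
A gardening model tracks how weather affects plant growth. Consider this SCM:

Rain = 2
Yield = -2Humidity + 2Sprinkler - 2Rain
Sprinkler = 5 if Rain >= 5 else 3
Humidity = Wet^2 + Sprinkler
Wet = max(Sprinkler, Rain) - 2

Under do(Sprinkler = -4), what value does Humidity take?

-4

Under do(Sprinkler=-4), the mechanism Sprinkler = 5 if Rain >= 5 else 3 is discarded; Sprinkler is fixed at -4.
Wet = max(Sprinkler, Rain) - 2  [with Sprinkler=-4, Rain=2]  = 0
Humidity = Wet^2 + Sprinkler  [with Wet=0, Sprinkler=-4]  = -4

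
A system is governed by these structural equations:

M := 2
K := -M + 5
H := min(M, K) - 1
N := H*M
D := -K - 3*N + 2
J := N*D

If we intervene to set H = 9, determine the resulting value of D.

-55

do(H=9) replaces the equation H := min(M, K) - 1 with the constant H = 9.
K = -M + 5  [with M=2]  = 3
N = H*M  [with H=9, M=2]  = 18
D = -K - 3*N + 2  [with K=3, N=18]  = -55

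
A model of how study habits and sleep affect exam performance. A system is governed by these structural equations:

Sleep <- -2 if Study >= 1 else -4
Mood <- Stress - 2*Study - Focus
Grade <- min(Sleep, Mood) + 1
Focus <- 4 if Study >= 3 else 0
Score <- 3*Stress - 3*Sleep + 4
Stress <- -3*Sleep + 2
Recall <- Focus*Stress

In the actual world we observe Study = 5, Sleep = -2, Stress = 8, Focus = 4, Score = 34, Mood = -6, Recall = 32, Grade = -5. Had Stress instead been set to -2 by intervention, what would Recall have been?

The intervention breaks the incoming arrows to Stress: Stress <- -3*Sleep + 2 no longer applies, and Stress = -2.
Focus = 4 if Study >= 3 else 0  [with Study=5]  = 4
Recall = Focus*Stress  [with Focus=4, Stress=-2]  = -8

-8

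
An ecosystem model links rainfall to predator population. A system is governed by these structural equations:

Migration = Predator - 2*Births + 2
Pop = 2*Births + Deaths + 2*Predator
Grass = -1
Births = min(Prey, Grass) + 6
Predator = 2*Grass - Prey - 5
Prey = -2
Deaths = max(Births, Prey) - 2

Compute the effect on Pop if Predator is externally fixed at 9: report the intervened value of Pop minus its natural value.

28

The intervention breaks the incoming arrows to Predator: Predator = 2*Grass - Prey - 5 no longer applies, and Predator = 9.
Births = min(Prey, Grass) + 6  [with Prey=-2, Grass=-1]  = 4
Deaths = max(Births, Prey) - 2  [with Births=4, Prey=-2]  = 2
Pop = 2*Births + Deaths + 2*Predator  [with Births=4, Deaths=2, Predator=9]  = 28
Without intervention: Predator = 2*Grass - Prey - 5  [with Grass=-1, Prey=-2]  = -5; Births = min(Prey, Grass) + 6  [with Prey=-2, Grass=-1]  = 4; Deaths = max(Births, Prey) - 2  [with Births=4, Prey=-2]  = 2; Pop = 2*Births + Deaths + 2*Predator  [with Births=4, Deaths=2, Predator=-5]  = 0.
Change = 28 − 0 = 28.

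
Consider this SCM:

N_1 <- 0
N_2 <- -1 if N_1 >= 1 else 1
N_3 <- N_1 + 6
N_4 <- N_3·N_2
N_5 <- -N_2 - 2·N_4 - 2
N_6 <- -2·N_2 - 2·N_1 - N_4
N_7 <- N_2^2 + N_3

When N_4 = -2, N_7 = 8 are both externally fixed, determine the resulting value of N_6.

The joint intervention fixes N_4 = -2, N_7 = 8, removing each variable's own equation.
N_2 = -1 if N_1 >= 1 else 1  [with N_1=0]  = 1
N_6 = -2·N_2 - 2·N_1 - N_4  [with N_2=1, N_1=0, N_4=-2]  = 0

0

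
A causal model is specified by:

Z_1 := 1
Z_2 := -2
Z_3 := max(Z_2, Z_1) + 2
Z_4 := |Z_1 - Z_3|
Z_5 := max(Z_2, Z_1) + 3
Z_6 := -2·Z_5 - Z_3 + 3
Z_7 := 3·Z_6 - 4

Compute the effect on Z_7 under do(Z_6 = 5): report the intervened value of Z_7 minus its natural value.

Intervening sets Z_6 = 5 and removes its equation (Z_6 := -2·Z_5 - Z_3 + 3).
Z_7 = 3·Z_6 - 4  [with Z_6=5]  = 11
Without intervention: Z_3 = max(Z_2, Z_1) + 2  [with Z_2=-2, Z_1=1]  = 3; Z_5 = max(Z_2, Z_1) + 3  [with Z_2=-2, Z_1=1]  = 4; Z_6 = -2·Z_5 - Z_3 + 3  [with Z_5=4, Z_3=3]  = -8; Z_7 = 3·Z_6 - 4  [with Z_6=-8]  = -28.
Change = 11 − (-28) = 39.

39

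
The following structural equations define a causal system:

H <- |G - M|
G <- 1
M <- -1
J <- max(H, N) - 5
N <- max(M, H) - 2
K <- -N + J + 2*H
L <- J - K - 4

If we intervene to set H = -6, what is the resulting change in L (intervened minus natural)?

The intervention breaks the incoming arrows to H: H <- |G - M| no longer applies, and H = -6.
N = max(M, H) - 2  [with M=-1, H=-6]  = -3
J = max(H, N) - 5  [with H=-6, N=-3]  = -8
K = -N + J + 2*H  [with N=-3, J=-8, H=-6]  = -17
L = J - K - 4  [with J=-8, K=-17]  = 5
Without intervention: H = |G - M|  [with G=1, M=-1]  = 2; N = max(M, H) - 2  [with M=-1, H=2]  = 0; J = max(H, N) - 5  [with H=2, N=0]  = -3; K = -N + J + 2*H  [with N=0, J=-3, H=2]  = 1; L = J - K - 4  [with J=-3, K=1]  = -8.
Change = 5 − (-8) = 13.

13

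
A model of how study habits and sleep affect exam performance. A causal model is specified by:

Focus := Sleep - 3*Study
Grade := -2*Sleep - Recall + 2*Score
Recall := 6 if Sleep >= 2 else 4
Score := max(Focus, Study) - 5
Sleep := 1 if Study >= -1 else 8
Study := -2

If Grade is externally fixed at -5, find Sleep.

do(Grade=-5) replaces the equation Grade := -2*Sleep - Recall + 2*Score with the constant Grade = -5.
Sleep is not downstream of the intervention, so its value is determined by the original equations.
Sleep = 1 if Study >= -1 else 8  [with Study=-2]  = 8

8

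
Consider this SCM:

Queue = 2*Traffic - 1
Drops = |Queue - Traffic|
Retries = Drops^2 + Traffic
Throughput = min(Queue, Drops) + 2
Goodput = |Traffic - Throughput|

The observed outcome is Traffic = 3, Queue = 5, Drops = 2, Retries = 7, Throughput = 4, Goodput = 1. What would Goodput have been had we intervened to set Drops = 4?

3

The intervention breaks the incoming arrows to Drops: Drops = |Queue - Traffic| no longer applies, and Drops = 4.
Queue = 2*Traffic - 1  [with Traffic=3]  = 5
Throughput = min(Queue, Drops) + 2  [with Queue=5, Drops=4]  = 6
Goodput = |Traffic - Throughput|  [with Traffic=3, Throughput=6]  = 3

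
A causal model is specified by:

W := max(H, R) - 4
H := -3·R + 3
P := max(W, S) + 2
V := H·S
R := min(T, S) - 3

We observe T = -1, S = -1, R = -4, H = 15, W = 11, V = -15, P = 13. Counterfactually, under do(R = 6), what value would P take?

The intervention breaks the incoming arrows to R: R := min(T, S) - 3 no longer applies, and R = 6.
H = -3·R + 3  [with R=6]  = -15
W = max(H, R) - 4  [with H=-15, R=6]  = 2
P = max(W, S) + 2  [with W=2, S=-1]  = 4

4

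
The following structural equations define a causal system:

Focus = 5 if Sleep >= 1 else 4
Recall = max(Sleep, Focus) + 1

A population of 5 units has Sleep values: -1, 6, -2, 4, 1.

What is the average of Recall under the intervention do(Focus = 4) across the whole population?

The intervention sets Focus=4 in all 5 units regardless of Sleep. Recomputing Recall per unit gives 5, 7, 5, 5, 5; average 5.4.

5.4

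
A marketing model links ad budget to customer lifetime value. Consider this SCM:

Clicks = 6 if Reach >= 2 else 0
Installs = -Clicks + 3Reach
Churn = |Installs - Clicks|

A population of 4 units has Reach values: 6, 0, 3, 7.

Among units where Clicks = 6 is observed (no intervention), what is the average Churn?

6

E[Churn|Clicks=6] averages over only the 3 units with Clicks=6 (Reach = 6, 3, 7): Churn = 6, 3, 9, mean 6.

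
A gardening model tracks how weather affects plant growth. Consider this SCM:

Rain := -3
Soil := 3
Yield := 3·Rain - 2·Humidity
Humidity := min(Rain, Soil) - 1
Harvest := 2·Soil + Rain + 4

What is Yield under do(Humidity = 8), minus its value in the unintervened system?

-24

The intervention breaks the incoming arrows to Humidity: Humidity := min(Rain, Soil) - 1 no longer applies, and Humidity = 8.
Yield = 3·Rain - 2·Humidity  [with Rain=-3, Humidity=8]  = -25
Without intervention: Humidity = min(Rain, Soil) - 1  [with Rain=-3, Soil=3]  = -4; Yield = 3·Rain - 2·Humidity  [with Rain=-3, Humidity=-4]  = -1.
Change = -25 − (-1) = -24.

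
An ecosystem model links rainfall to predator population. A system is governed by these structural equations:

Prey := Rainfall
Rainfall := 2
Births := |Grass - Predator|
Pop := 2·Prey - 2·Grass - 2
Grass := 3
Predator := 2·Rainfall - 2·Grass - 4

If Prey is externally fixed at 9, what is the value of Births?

do(Prey=9) replaces the equation Prey := Rainfall with the constant Prey = 9.
Births is not downstream of the intervention, so its value is determined by the original equations.
Predator = 2·Rainfall - 2·Grass - 4  [with Rainfall=2, Grass=3]  = -6
Births = |Grass - Predator|  [with Grass=3, Predator=-6]  = 9

9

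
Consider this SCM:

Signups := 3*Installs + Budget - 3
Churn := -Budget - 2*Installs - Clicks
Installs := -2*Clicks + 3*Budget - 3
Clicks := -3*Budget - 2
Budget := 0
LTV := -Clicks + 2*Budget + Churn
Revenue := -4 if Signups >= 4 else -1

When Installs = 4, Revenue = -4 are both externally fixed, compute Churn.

-6

The joint intervention fixes Installs = 4, Revenue = -4, removing each variable's own equation.
Clicks = -3*Budget - 2  [with Budget=0]  = -2
Churn = -Budget - 2*Installs - Clicks  [with Budget=0, Installs=4, Clicks=-2]  = -6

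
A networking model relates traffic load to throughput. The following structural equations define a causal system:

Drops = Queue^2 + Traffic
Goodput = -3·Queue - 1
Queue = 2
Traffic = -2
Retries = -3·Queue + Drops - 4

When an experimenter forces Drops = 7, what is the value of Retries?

The intervention breaks the incoming arrows to Drops: Drops = Queue^2 + Traffic no longer applies, and Drops = 7.
Retries = -3·Queue + Drops - 4  [with Queue=2, Drops=7]  = -3

-3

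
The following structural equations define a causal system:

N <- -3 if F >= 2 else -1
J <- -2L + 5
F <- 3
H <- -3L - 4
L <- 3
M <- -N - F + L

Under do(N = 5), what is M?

Intervening sets N = 5 and removes its equation (N <- -3 if F >= 2 else -1).
M = -N - F + L  [with N=5, F=3, L=3]  = -5

-5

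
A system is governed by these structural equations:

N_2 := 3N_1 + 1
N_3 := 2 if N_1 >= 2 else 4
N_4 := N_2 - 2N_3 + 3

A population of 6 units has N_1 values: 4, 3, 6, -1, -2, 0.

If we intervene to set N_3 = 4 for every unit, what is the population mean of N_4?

do(N_3=4) breaks N_3's dependence on N_1. With N_3=4 fixed, N_4 across the units is 8, 5, 14, -7, -10, -4, mean 1.

1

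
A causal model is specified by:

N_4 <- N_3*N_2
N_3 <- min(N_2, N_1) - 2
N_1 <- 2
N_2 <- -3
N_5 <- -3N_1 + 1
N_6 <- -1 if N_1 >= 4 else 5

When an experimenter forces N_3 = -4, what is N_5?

do(N_3=-4) replaces the equation N_3 <- min(N_2, N_1) - 2 with the constant N_3 = -4.
N_5 is not downstream of the intervention, so its value is determined by the original equations.
N_5 = -3N_1 + 1  [with N_1=2]  = -5

-5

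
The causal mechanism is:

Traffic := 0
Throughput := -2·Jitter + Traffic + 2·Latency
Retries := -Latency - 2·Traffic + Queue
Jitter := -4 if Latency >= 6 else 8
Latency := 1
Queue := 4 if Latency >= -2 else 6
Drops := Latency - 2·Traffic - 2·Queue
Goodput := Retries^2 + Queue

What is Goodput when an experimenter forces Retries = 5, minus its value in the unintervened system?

do(Retries=5) replaces the equation Retries := -Latency - 2·Traffic + Queue with the constant Retries = 5.
Queue = 4 if Latency >= -2 else 6  [with Latency=1]  = 4
Goodput = Retries^2 + Queue  [with Retries=5, Queue=4]  = 29
Without intervention: Queue = 4 if Latency >= -2 else 6  [with Latency=1]  = 4; Retries = -Latency - 2·Traffic + Queue  [with Latency=1, Traffic=0, Queue=4]  = 3; Goodput = Retries^2 + Queue  [with Retries=3, Queue=4]  = 13.
Change = 29 − 13 = 16.

16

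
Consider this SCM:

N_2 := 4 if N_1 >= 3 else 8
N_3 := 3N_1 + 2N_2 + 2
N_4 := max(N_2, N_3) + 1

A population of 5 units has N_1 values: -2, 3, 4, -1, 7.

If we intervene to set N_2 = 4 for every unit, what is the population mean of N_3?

16.6

Under do(N_2=4), N_2's equation is replaced by N_2=4 for every unit. Per-unit N_3: 4, 19, 22, 7, 31. Mean = 16.6.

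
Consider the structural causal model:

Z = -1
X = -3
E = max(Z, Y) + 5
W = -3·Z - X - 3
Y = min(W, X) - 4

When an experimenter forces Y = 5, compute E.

Intervening sets Y = 5 and removes its equation (Y = min(W, X) - 4).
E = max(Z, Y) + 5  [with Z=-1, Y=5]  = 10

10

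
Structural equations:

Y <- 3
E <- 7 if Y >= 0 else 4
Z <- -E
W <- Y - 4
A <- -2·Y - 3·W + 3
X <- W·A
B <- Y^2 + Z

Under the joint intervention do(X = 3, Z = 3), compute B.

12

Under do(X = 3, Z = 3), each intervened variable's structural equation is replaced by its fixed value.
B = Y^2 + Z  [with Y=3, Z=3]  = 12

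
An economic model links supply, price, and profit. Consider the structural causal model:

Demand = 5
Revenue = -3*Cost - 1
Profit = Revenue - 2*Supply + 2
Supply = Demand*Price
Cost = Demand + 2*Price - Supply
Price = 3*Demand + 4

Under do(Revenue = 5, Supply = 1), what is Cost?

42

Under do(Revenue = 5, Supply = 1), each intervened variable's structural equation is replaced by its fixed value.
Price = 3*Demand + 4  [with Demand=5]  = 19
Cost = Demand + 2*Price - Supply  [with Demand=5, Price=19, Supply=1]  = 42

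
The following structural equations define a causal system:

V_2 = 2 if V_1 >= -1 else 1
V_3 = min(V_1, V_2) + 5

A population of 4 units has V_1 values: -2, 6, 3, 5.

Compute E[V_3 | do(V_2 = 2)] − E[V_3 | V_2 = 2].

-1

Under do(V_2=2), V_2's equation is replaced by V_2=2 for every unit. Per-unit V_3: 3, 7, 7, 7. Mean = 6.
E[V_3|V_2=2] averages over only the 3 units with V_2=2 (V_1 = 6, 3, 5): V_3 = 7, 7, 7, mean 7.
Difference = 6 − 7 = -1.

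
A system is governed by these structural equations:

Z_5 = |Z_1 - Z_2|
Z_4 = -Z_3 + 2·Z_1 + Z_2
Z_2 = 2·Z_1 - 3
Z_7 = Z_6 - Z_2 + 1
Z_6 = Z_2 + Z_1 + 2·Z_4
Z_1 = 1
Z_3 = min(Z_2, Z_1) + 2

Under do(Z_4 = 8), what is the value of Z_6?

Under do(Z_4=8), the mechanism Z_4 = -Z_3 + 2·Z_1 + Z_2 is discarded; Z_4 is fixed at 8.
Z_2 = 2·Z_1 - 3  [with Z_1=1]  = -1
Z_6 = Z_2 + Z_1 + 2·Z_4  [with Z_2=-1, Z_1=1, Z_4=8]  = 16

16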